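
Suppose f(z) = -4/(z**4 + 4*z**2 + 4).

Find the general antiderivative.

For F(z) to be correct the identity F'(z) - f(z) = 0 must hold.
Check: d/dz[(-2*z - sqrt(2)*(z**2 + 2)*atan(sqrt(2)*z/2))/(2*(z**2 + 2))] = -4/(z**4 + 4*z**2 + 4) = f(z).

F(z) = (-2*z - sqrt(2)*(z**2 + 2)*atan(sqrt(2)*z/2))/(2*(z**2 + 2)) + C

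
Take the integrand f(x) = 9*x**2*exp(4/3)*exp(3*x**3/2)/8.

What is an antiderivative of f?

An antiderivative is F(x) = exp(4/3)*exp(3*x**3/2)/4.

The substitution u = 3*x**3/2 + 4/3 works: f is exactly (dF/du)*(du/dx) for that inner function.
Check: d/dx[exp(4/3)*exp(3*x**3/2)/4] = 9*x**2*exp(4/3)*exp(3*x**3/2)/8 = f(x).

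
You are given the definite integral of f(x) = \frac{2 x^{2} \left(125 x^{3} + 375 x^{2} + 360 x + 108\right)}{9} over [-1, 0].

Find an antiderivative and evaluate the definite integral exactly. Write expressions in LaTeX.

f matches the chain-rule pattern g'(h)*h' with inner function h(x) = \frac{5 x^{2}}{3} + 2 x; substituting u = h(x) collapses the integral.
F(x) = \frac{125 x^{6}}{27} + \frac{50 x^{5}}{3} + 20 x^{4} + 8 x^{3} is an antiderivative of f.
Check: d/dx[\frac{125 x^{6}}{27} + \frac{50 x^{5}}{3} + 20 x^{4} + 8 x^{3}] = \frac{250 x^{5}}{9} + \frac{250 x^{4}}{3} + 80 x^{3} + 24 x^{2}, which equals f(x).
F(0) = 0; F(-1) = - \frac{1}{27}.
Integral = F(0) - F(-1) = \frac{1}{27}.

Antiderivative: F(x) = \frac{125 x^{6}}{27} + \frac{50 x^{5}}{3} + 20 x^{4} + 8 x^{3}; value = \frac{1}{27}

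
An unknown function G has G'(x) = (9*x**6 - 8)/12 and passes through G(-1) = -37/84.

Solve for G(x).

A first test for any G(x): its x-derivative must equal the given G'(x).
A general antiderivative is 3*x**7/28 - 2*x/3 + C.
The condition gives C = -37/84 - (47/84) = -1.
So G(x) = 3*x**7/28 - 2*x/3 - 1.
Check: d/dx[3*x**7/28 - 2*x/3 - 1] = 3*x**6/4 - 2/3, which equals G'(x).

G(x) = 3*x**7/28 - 2*x/3 - 1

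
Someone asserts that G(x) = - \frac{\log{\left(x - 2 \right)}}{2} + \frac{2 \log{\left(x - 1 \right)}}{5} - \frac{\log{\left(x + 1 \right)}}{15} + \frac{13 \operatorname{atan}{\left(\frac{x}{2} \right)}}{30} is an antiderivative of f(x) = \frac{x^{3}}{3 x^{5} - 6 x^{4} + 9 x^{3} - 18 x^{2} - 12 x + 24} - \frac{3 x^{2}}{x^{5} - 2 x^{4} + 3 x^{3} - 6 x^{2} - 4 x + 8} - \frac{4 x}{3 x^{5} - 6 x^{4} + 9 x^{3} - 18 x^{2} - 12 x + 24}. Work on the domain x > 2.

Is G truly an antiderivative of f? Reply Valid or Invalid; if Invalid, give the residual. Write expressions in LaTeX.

d/dx[G] = \frac{- x^{4} + 4 x^{3} - 17 x^{2} - 10 x}{6 x^{5} - 12 x^{4} + 18 x^{3} - 36 x^{2} - 24 x + 48}
d/dx[G] - f(x) = - \frac{x}{6 x^{2} + 24} != 0.

Invalid: d/dx[G] - f = - \frac{x}{6 x^{2} + 24}, which is not 0.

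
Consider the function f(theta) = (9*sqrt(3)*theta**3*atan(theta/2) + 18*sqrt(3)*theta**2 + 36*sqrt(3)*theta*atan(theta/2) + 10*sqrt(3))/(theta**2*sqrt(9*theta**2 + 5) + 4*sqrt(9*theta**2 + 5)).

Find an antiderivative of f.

An antiderivative is F(theta) = 3*sqrt(3*theta**2 + 5/3)*atan(theta/2).

f has the shape u'v + uv' for u = 3*sqrt(3*theta**2 + 5/3) and v = atan(theta/2) — it is the derivative of the product u*v.
Check: d/dtheta[3*sqrt(3*theta**2 + 5/3)*atan(theta/2)] = (27*theta**3*atan(theta/2) + 54*theta**2 + 108*theta*atan(theta/2) + 30)/(sqrt(3)*theta**2*sqrt(9*theta**2 + 5) + 4*sqrt(3)*sqrt(9*theta**2 + 5)), which equals f(theta).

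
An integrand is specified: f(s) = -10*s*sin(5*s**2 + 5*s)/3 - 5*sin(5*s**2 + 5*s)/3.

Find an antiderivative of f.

The substitution u = 5*s**2 + 5*s works: f is exactly (dF/du)*(du/ds) for that inner function.
Check: d/ds[cos(5*s**2 + 5*s)/3] = -10*s*sin(5*s**2 + 5*s)/3 - 5*sin(5*s**2 + 5*s)/3 = f(s).

An antiderivative is F(s) = cos(5*s**2 + 5*s)/3.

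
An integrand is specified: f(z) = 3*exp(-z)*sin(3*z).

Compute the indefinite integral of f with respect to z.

Since d/dz undoes antidifferentiation here, F'(z) = f(z) is required of F(z).
Check: d/dz[-3*(sin(3*z) + 3*cos(3*z))*exp(-z)/10] = 3*exp(-z)*sin(3*z) = f(z).

F(z) = -3*(sin(3*z) + 3*cos(3*z))*exp(-z)/10 + C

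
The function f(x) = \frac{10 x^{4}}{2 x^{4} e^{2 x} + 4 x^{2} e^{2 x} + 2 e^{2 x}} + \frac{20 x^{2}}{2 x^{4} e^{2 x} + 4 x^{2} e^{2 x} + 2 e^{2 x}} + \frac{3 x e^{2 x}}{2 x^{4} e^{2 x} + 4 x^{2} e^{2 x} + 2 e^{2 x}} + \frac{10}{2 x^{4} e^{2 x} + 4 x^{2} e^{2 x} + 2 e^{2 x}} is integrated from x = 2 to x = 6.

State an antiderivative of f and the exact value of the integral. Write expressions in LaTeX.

Antiderivative: F(x) = \frac{\left(- 10 x^{2} - 3 e^{2 x} - 10\right) e^{- 2 x}}{4 \left(x^{2} + 1\right)}; value = - \frac{5}{2 e^{12}} + \frac{5}{2 e^{4}} + \frac{24}{185}

The integrand splits into summands that can be handled one at a time.
F(x) = \frac{\left(- 10 x^{2} - 3 e^{2 x} - 10\right) e^{- 2 x}}{4 \left(x^{2} + 1\right)} is an antiderivative of f.
Check: d/dx[\frac{\left(- 10 x^{2} - 3 e^{2 x} - 10\right) e^{- 2 x}}{4 \left(x^{2} + 1\right)}] = \frac{10 x^{4} + 20 x^{2} + 3 x e^{2 x} + 10}{2 x^{4} e^{2 x} + 4 x^{2} e^{2 x} + 2 e^{2 x}}, which equals f(x).
F(6) = - \frac{3}{148} - \frac{5}{2 e^{12}}; F(2) = - \frac{3}{20} - \frac{5}{2 e^{4}}.
Integral = F(6) - F(2) = - \frac{5}{2 e^{12}} + \frac{5}{2 e^{4}} + \frac{24}{185}.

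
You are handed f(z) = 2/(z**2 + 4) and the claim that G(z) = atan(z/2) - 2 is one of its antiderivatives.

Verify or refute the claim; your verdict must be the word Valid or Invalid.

Valid - the claim checks out under differentiation.

d/dz[G] = 2/(z**2 + 4)
This equals f(z) exactly, so the claim holds.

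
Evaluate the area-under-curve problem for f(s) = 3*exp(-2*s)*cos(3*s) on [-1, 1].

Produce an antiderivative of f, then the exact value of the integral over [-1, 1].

Antiderivative: F(s) = 9*exp(-2*s)*sin(3*s)/13 - 6*exp(-2*s)*cos(3*s)/13; value = 6*exp(2)*cos(3)/13 + 9*exp(-2)*sin(3)/13 - 6*exp(-2)*cos(3)/13 + 9*exp(2)*sin(3)/13

Since d/ds undoes antidifferentiation here, F'(s) = f(s) is required of F(s).
F(s) = 9*exp(-2*s)*sin(3*s)/13 - 6*exp(-2*s)*cos(3*s)/13 is an antiderivative of f.
Check: d/ds[9*exp(-2*s)*sin(3*s)/13 - 6*exp(-2*s)*cos(3*s)/13] = 3*exp(-2*s)*cos(3*s) = f(s).
F(1) = 9*exp(-2)*sin(3)/13 - 6*exp(-2)*cos(3)/13; F(-1) = -9*exp(2)*sin(3)/13 - 6*exp(2)*cos(3)/13.
Integral = F(1) - F(-1) = 6*exp(2)*cos(3)/13 + 9*exp(-2)*sin(3)/13 - 6*exp(-2)*cos(3)/13 + 9*exp(2)*sin(3)/13.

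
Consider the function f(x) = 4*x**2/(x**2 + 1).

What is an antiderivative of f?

Recover f(x) by differentiating a candidate F(x); any mismatch rules it out.
Check: d/dx[4*x - 4*atan(x)] = 4*x**2/(x**2 + 1) = f(x).

An antiderivative is F(x) = 4*x - 4*atan(x).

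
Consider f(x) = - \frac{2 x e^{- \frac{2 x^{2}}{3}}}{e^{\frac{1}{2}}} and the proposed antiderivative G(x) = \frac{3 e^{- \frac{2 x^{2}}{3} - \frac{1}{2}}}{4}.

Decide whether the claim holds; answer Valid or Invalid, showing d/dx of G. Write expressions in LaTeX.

d/dx[G] = - \frac{x e^{- \frac{2 x^{2}}{3}}}{e^{\frac{1}{2}}}
d/dx[G] - f(x) = \frac{x e^{- \frac{2 x^{2}}{3}}}{e^{\frac{1}{2}}} != 0.

Invalid: d/dx[G] - f = \frac{x e^{- \frac{2 x^{2}}{3}}}{e^{\frac{1}{2}}}, which is not 0.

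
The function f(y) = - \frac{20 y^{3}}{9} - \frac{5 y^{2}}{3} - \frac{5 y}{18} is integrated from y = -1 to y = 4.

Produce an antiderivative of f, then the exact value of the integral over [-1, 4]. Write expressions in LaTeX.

f matches the chain-rule pattern g'(h)*h' with inner function h(y) = \frac{2 y^{2}}{3} + \frac{y}{3}; substituting u = h(y) collapses the integral.
F(y) = - \frac{5 y^{4}}{9} - \frac{5 y^{3}}{9} - \frac{5 y^{2}}{36} is an antiderivative of f.
Check: d/dy[- \frac{5 y^{4}}{9} - \frac{5 y^{3}}{9} - \frac{5 y^{2}}{36}] = - \frac{20 y^{3}}{9} - \frac{5 y^{2}}{3} - \frac{5 y}{18} = f(y).
F(4) = -180; F(-1) = - \frac{5}{36}.
Integral = F(4) - F(-1) = - \frac{6475}{36}.

Antiderivative: F(y) = - \frac{5 y^{4}}{9} - \frac{5 y^{3}}{9} - \frac{5 y^{2}}{36}; value = - \frac{6475}{36}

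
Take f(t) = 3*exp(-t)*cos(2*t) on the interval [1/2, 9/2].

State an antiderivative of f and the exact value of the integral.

Recover f(t) by differentiating a candidate F(t); any mismatch rules it out.
F(t) = -3*(-2*sin(2*t) + cos(2*t))*exp(-t)/5 is an antiderivative of f.
Check: d/dt[-3*(-2*sin(2*t) + cos(2*t))*exp(-t)/5] = 3*exp(-t)*cos(2*t) = f(t).
F(9/2) = 6*exp(-9/2)*sin(9)/5 - 3*exp(-9/2)*cos(9)/5; F(1/2) = -3*exp(-1/2)*cos(1)/5 + 6*exp(-1/2)*sin(1)/5.
Integral = F(9/2) - F(1/2) = -6*exp(-1/2)*sin(1)/5 + 6*exp(-9/2)*sin(9)/5 - 3*exp(-9/2)*cos(9)/5 + 3*exp(-1/2)*cos(1)/5.

Antiderivative: F(t) = -3*(-2*sin(2*t) + cos(2*t))*exp(-t)/5; value = -6*exp(-1/2)*sin(1)/5 + 6*exp(-9/2)*sin(9)/5 - 3*exp(-9/2)*cos(9)/5 + 3*exp(-1/2)*cos(1)/5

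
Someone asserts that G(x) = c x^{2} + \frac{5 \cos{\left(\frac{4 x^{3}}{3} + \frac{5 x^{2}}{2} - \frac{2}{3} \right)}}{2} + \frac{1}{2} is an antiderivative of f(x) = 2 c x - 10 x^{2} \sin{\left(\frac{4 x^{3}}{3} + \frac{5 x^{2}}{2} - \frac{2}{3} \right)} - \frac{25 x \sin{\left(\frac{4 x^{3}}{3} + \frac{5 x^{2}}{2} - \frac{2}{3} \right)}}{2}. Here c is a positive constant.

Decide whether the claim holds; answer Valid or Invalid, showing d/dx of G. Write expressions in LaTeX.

Valid - differentiating G returns exactly f.

d/dx[G] = 2 c x - 10 x^{2} \sin{\left(\frac{4 x^{3}}{3} + \frac{5 x^{2}}{2} - \frac{2}{3} \right)} - \frac{25 x \sin{\left(\frac{4 x^{3}}{3} + \frac{5 x^{2}}{2} - \frac{2}{3} \right)}}{2}
This equals f(x) exactly, so the claim holds.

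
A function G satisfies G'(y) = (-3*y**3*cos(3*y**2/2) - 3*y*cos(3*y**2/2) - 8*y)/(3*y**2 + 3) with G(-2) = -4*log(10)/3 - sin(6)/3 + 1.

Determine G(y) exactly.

The proposed G(y) is checked by its d/dy: the result must match the given G'(y).
A general antiderivative is -4*log(2*y**2 + 2)/3 - sin(3*y**2/2)/3 + C.
The condition gives C = -4*log(10)/3 - sin(6)/3 + 1 - (-4*log(10)/3 - sin(6)/3) = 1.
So G(y) = -4*log(2*y**2 + 2)/3 - sin(3*y**2/2)/3 + 1.
Check: d/dy[-4*log(2*y**2 + 2)/3 - sin(3*y**2/2)/3 + 1] = (-3*y**3*cos(3*y**2/2) - 3*y*cos(3*y**2/2) - 8*y)/(3*y**2 + 3) = G'(y).

G(y) = -4*log(2*y**2 + 2)/3 - sin(3*y**2/2)/3 + 1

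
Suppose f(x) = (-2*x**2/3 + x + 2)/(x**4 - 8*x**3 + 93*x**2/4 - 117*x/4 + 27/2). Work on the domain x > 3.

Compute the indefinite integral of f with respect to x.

F(x) = -4*log(x - 3)/9 - 16*log(x - 2)/3 + 52*log(x - 3/2)/9 - 16/(6*x - 9) + C

The denominator factors as 3*(x - 3)*(x - 2)*(2*x - 3)**2; partial fractions split f into directly integrable pieces: 104/(9*(2*x - 3)) + 32/(3*(2*x - 3)**2) - 16/(3*(x - 2)) - 4/(9*(x - 3)).
Check: d/dx[-4*log(x - 3)/9 - 16*log(x - 2)/3 + 52*log(x - 3/2)/9 - 16/(6*x - 9)] = (-8*x**2 + 12*x + 24)/(12*x**4 - 96*x**3 + 279*x**2 - 351*x + 162), which equals f(x).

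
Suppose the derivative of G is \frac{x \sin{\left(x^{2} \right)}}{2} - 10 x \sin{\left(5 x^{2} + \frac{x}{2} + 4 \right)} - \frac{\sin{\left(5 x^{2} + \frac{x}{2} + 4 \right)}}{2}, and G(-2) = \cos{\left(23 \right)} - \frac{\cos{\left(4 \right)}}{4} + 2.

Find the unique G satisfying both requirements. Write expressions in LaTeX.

The integrand splits into summands that can be handled one at a time.
A general antiderivative is - \frac{\cos{\left(x^{2} \right)}}{4} + \cos{\left(5 x^{2} + \frac{x}{2} + 4 \right)} + C.
The condition gives C = \cos{\left(23 \right)} - \frac{\cos{\left(4 \right)}}{4} + 2 - (\cos{\left(23 \right)} - \frac{\cos{\left(4 \right)}}{4}) = 2.
So G(x) = - \frac{\cos{\left(x^{2} \right)}}{4} + \cos{\left(5 x^{2} + \frac{x}{2} + 4 \right)} + 2.
Check: d/dx[- \frac{\cos{\left(x^{2} \right)}}{4} + \cos{\left(5 x^{2} + \frac{x}{2} + 4 \right)} + 2] = \frac{x \sin{\left(x^{2} \right)}}{2} - 10 x \sin{\left(5 x^{2} + \frac{x}{2} + 4 \right)} - \frac{\sin{\left(5 x^{2} + \frac{x}{2} + 4 \right)}}{2} = G'(x).

G(x) = - \frac{\cos{\left(x^{2} \right)}}{4} + \cos{\left(5 x^{2} + \frac{x}{2} + 4 \right)} + 2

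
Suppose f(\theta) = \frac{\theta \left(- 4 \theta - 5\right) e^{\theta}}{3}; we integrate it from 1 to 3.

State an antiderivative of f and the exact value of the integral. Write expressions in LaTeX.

Recognize the product-rule pattern: f = u'v + uv' with u = - \frac{4 \theta^{2}}{3} + \theta - 1, v = e^{\theta}, so integration by parts undoes it.
F(\theta) = - \frac{4 \theta^{2} e^{\theta}}{3} + \theta e^{\theta} - e^{\theta} is an antiderivative of f.
Check: d/d\theta[- \frac{4 \theta^{2} e^{\theta}}{3} + \theta e^{\theta} - e^{\theta}] = - \frac{4 \theta^{2} e^{\theta}}{3} - \frac{5 \theta e^{\theta}}{3}, which equals f(\theta).
F(3) = - 10 e^{3}; F(1) = - \frac{4 e}{3}.
Integral = F(3) - F(1) = - 10 e^{3} + \frac{4 e}{3}.

Antiderivative: F(\theta) = - \frac{4 \theta^{2} e^{\theta}}{3} + \theta e^{\theta} - e^{\theta}; value = - 10 e^{3} + \frac{4 e}{3}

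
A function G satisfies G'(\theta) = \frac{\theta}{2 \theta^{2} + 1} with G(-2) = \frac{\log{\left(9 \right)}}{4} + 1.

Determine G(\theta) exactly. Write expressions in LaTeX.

G'(\theta) matches the chain-rule pattern g'(h)*h' with inner function h(\theta) = 2 \theta^{2} + 1; substituting u = h(\theta) collapses the integral.
A general antiderivative is \frac{\log{\left(2 \theta^{2} + 1 \right)}}{4} + C.
The condition gives C = \frac{\log{\left(9 \right)}}{4} + 1 - (\frac{\log{\left(9 \right)}}{4}) = 1.
So G(\theta) = \frac{\log{\left(2 \theta^{2} + 1 \right)} + 4}{4}.
Check: d/d\theta[\frac{\log{\left(2 \theta^{2} + 1 \right)} + 4}{4}] = \frac{\theta}{2 \theta^{2} + 1} = G'(\theta).

G(\theta) = \frac{\log{\left(2 \theta^{2} + 1 \right)} + 4}{4}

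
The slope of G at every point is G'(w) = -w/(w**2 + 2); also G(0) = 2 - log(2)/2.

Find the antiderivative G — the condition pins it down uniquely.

G(w) = -(log(w**2 + 2) - 4)/2

G'(w) matches the chain-rule pattern g'(h)*h' with inner function h(w) = w**2 + 2; substituting u = h(w) collapses the integral.
A general antiderivative is -log(w**2 + 2)/2 + C.
The condition gives C = 2 - log(2)/2 - (-log(2)/2) = 2.
So G(w) = -(log(w**2 + 2) - 4)/2.
Check: d/dw[-(log(w**2 + 2) - 4)/2] = -w/(w**2 + 2) = G'(w).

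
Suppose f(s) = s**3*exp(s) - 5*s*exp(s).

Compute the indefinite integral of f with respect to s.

Recognize the product-rule pattern: f = u'v + uv' with u = s**3 - 3*s**2 + s - 1, v = exp(s), so integration by parts undoes it.
Check: d/ds[s**3*exp(s) - 3*s**2*exp(s) + s*exp(s) - exp(s)] = s**3*exp(s) - 5*s*exp(s) = f(s).

F(s) = s**3*exp(s) - 3*s**2*exp(s) + s*exp(s) - exp(s) + C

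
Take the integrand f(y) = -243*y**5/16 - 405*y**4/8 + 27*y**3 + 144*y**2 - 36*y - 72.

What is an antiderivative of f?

The substitution u = -3*y**2/2 - 2*y + 4 works: f is exactly (dF/du)*(du/dy) for that inner function.
Check: d/dy[3*(-3*y**2/2 - 2*y + 4)**3/4] = -243*y**5/16 - 405*y**4/8 + 27*y**3 + 144*y**2 - 36*y - 72 = f(y).

An antiderivative is F(y) = 3*(-3*y**2/2 - 2*y + 4)**3/4.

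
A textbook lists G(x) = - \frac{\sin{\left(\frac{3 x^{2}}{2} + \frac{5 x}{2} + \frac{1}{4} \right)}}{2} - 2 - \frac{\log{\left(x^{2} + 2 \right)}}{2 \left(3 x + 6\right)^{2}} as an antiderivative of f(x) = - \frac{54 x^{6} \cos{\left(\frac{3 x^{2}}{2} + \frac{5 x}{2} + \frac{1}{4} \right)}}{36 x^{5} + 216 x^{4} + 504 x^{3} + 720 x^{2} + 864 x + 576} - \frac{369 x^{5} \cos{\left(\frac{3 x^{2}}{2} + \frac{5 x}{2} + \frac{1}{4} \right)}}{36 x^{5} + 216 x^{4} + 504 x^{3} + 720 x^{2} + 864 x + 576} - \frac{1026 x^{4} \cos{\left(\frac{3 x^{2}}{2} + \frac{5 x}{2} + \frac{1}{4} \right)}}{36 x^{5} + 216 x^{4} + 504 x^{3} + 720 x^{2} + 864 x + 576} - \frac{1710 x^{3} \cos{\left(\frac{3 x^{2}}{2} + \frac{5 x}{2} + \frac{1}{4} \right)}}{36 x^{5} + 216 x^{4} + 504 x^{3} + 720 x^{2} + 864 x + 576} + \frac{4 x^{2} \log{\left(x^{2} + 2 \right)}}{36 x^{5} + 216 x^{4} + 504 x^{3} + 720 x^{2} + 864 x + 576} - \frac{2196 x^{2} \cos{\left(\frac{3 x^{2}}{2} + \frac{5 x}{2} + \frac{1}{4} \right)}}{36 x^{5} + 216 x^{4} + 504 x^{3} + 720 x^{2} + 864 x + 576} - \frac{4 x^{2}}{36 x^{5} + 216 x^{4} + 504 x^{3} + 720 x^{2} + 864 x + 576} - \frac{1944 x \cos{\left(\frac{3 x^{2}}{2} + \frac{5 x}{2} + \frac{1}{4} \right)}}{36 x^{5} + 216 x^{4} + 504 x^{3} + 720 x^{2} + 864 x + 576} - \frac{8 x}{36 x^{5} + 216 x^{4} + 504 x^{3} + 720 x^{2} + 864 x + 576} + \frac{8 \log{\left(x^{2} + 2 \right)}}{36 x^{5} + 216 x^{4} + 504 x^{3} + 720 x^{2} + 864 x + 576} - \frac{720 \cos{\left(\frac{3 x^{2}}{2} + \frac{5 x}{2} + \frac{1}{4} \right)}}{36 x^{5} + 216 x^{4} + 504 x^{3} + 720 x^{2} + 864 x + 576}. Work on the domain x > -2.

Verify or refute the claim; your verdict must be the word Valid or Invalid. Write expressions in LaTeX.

d/dx[G] = \frac{- 54 x^{6} \cos{\left(\frac{3 x^{2}}{2} + \frac{5 x}{2} + \frac{1}{4} \right)} - 369 x^{5} \cos{\left(\frac{3 x^{2}}{2} + \frac{5 x}{2} + \frac{1}{4} \right)} - 1026 x^{4} \cos{\left(\frac{3 x^{2}}{2} + \frac{5 x}{2} + \frac{1}{4} \right)} - 1710 x^{3} \cos{\left(\frac{3 x^{2}}{2} + \frac{5 x}{2} + \frac{1}{4} \right)} + 4 x^{2} \log{\left(x^{2} + 2 \right)} - 2196 x^{2} \cos{\left(\frac{3 x^{2}}{2} + \frac{5 x}{2} + \frac{1}{4} \right)} - 4 x^{2} - 1944 x \cos{\left(\frac{3 x^{2}}{2} + \frac{5 x}{2} + \frac{1}{4} \right)} - 8 x + 8 \log{\left(x^{2} + 2 \right)} - 720 \cos{\left(\frac{3 x^{2}}{2} + \frac{5 x}{2} + \frac{1}{4} \right)}}{36 x^{5} + 216 x^{4} + 504 x^{3} + 720 x^{2} + 864 x + 576}
This equals f(x) exactly, so the claim holds.

Valid - the claim checks out under differentiation.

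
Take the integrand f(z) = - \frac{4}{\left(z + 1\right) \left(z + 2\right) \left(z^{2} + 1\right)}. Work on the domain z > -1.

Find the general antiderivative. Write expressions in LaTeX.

F(z) = - 2 \log{\left(z + 1 \right)} + \frac{4 \log{\left(z + 2 \right)}}{5} + \frac{3 \log{\left(z^{2} + 1 \right)}}{5} - \frac{2 \operatorname{atan}{\left(z \right)}}{5} + C

The denominator factors as \left(z + 1\right) \left(z + 2\right) \left(z^{2} + 1\right); partial fractions split f into directly integrable pieces: \frac{2 \left(3 z - 1\right)}{5 \left(z^{2} + 1\right)} + \frac{4}{5 \left(z + 2\right)} - \frac{2}{z + 1}.
Check: d/dz[- 2 \log{\left(z + 1 \right)} + \frac{4 \log{\left(z + 2 \right)}}{5} + \frac{3 \log{\left(z^{2} + 1 \right)}}{5} - \frac{2 \operatorname{atan}{\left(z \right)}}{5}] = - \frac{4}{z^{4} + 3 z^{3} + 3 z^{2} + 3 z + 2}, which equals f(z).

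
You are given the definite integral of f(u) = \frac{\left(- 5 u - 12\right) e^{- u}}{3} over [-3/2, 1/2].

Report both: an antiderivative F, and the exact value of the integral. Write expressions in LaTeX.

f has the shape v'r + vr' for v = \frac{5 u}{3} + \frac{17}{3} and r = e^{- u} — it is the derivative of the product v*r.
F(u) = \frac{\left(5 u + 17\right) e^{- u}}{3} is an antiderivative of f.
Check: d/du[\frac{\left(5 u + 17\right) e^{- u}}{3}] = \frac{\left(- 5 u - 12\right) e^{- u}}{3} = f(u).
F(1/2) = \frac{13}{2 e^{\frac{1}{2}}}; F(-3/2) = \frac{19 e^{\frac{3}{2}}}{6}.
Integral = F(1/2) - F(-3/2) = - \frac{19 e^{\frac{3}{2}}}{6} + \frac{13}{2 e^{\frac{1}{2}}}.

Antiderivative: F(u) = \frac{\left(5 u + 17\right) e^{- u}}{3}; value = - \frac{19 e^{\frac{3}{2}}}{6} + \frac{13}{2 e^{\frac{1}{2}}}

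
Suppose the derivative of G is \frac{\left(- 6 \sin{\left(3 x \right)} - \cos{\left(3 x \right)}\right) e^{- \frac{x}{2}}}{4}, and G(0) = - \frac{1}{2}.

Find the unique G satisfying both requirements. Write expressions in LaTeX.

Recognize the product-rule pattern: G'(x) = u'v + uv' with u = \frac{\cos{\left(3 x \right)}}{2}, v = e^{- \frac{x}{2}}, so integration by parts undoes it.
A general antiderivative is \frac{e^{- \frac{x}{2}} \cos{\left(3 x \right)}}{2} + C.
The condition gives C = - \frac{1}{2} - (\frac{1}{2}) = -1.
So G(x) = \frac{\left(- 2 e^{\frac{x}{2}} + \cos{\left(3 x \right)}\right) e^{- \frac{x}{2}}}{2}.
Check: d/dx[\frac{\left(- 2 e^{\frac{x}{2}} + \cos{\left(3 x \right)}\right) e^{- \frac{x}{2}}}{2}] = \frac{\left(- 6 \sin{\left(3 x \right)} - \cos{\left(3 x \right)}\right) e^{- \frac{x}{2}}}{4} = G'(x).

G(x) = \frac{\left(- 2 e^{\frac{x}{2}} + \cos{\left(3 x \right)}\right) e^{- \frac{x}{2}}}{2}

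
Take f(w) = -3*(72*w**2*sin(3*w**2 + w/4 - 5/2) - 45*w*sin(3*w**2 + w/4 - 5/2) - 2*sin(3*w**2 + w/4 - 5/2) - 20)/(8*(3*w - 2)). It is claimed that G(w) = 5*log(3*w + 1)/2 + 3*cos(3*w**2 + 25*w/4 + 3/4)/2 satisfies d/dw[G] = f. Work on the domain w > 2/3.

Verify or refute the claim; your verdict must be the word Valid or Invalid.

Invalid: d/dw[G] - f = (648*w**3*sin(3*w**2 + w/4 - 5/2) - 648*w**3*sin(3*w**2 + 25*w/4 + 3/4) - 189*w**2*sin(3*w**2 + w/4 - 5/2) - 459*w**2*sin(3*w**2 + 25*w/4 + 3/4) - 153*w*sin(3*w**2 + w/4 - 5/2) + 369*w*sin(3*w**2 + 25*w/4 + 3/4) - 6*sin(3*w**2 + w/4 - 5/2) + 150*sin(3*w**2 + 25*w/4 + 3/4) - 180)/(72*w**2 - 24*w - 16), which is not 0.

d/dw[G] = (-216*w**2*sin(3*w**2 + 25*w/4 + 3/4) - 297*w*sin(3*w**2 + 25*w/4 + 3/4) - 75*sin(3*w**2 + 25*w/4 + 3/4) + 60)/(24*w + 8)
d/dw[G] - f(w) = (648*w**3*sin(3*w**2 + w/4 - 5/2) - 648*w**3*sin(3*w**2 + 25*w/4 + 3/4) - 189*w**2*sin(3*w**2 + w/4 - 5/2) - 459*w**2*sin(3*w**2 + 25*w/4 + 3/4) - 153*w*sin(3*w**2 + w/4 - 5/2) + 369*w*sin(3*w**2 + 25*w/4 + 3/4) - 6*sin(3*w**2 + w/4 - 5/2) + 150*sin(3*w**2 + 25*w/4 + 3/4) - 180)/(72*w**2 - 24*w - 16) != 0.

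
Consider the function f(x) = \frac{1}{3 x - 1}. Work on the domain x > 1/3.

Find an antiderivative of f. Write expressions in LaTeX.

An antiderivative is F(x) = \frac{\log{\left(3 x - 1 \right)}}{3}.

For F(x) to be correct the identity F'(x) - f(x) = 0 must hold.
Check: d/dx[\frac{\log{\left(3 x - 1 \right)}}{3}] = \frac{1}{3 x - 1} = f(x).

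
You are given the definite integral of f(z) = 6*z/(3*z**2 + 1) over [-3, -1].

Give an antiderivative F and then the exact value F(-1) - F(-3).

Antiderivative: F(z) = log(2*z**2 + 2/3); value = -log(56/3) + log(8/3)

The substitution u = 2*z**2 + 2/3 works: f is exactly (dF/du)*(du/dz) for that inner function.
F(z) = log(2*z**2 + 2/3) is an antiderivative of f.
Check: d/dz[log(2*z**2 + 2/3)] = 6*z/(3*z**2 + 1) = f(z).
F(-1) = log(8/3); F(-3) = log(56/3).
Integral = F(-1) - F(-3) = -log(56/3) + log(8/3).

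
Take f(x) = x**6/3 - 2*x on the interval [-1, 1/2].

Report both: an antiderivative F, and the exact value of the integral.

Antiderivative: F(x) = x**7/21 - x**2; value = 715/896

The integrand splits into summands that can be handled one at a time.
F(x) = x**7/21 - x**2 is an antiderivative of f.
Check: d/dx[x**7/21 - x**2] = x**6/3 - 2*x = f(x).
F(1/2) = -671/2688; F(-1) = -22/21.
Integral = F(1/2) - F(-1) = 715/896.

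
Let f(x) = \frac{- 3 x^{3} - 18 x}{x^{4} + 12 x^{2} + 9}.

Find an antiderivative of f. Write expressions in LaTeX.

The substitution u = \frac{x^{4}}{3} + 4 x^{2} + 3 works: f is exactly (dF/du)*(du/dx) for that inner function.
Check: d/dx[- \frac{3 \log{\left(\frac{x^{4}}{3} + 4 x^{2} + 3 \right)}}{4}] = \frac{- 3 x^{3} - 18 x}{x^{4} + 12 x^{2} + 9} = f(x).

An antiderivative is F(x) = - \frac{3 \log{\left(\frac{x^{4}}{3} + 4 x^{2} + 3 \right)}}{4}.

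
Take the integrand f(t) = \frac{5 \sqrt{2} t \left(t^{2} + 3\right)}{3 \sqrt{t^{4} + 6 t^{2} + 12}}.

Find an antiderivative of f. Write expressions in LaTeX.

The substitution u = \frac{t^{4}}{2} + 3 t^{2} + 6 works: f is exactly (dF/du)*(du/dt) for that inner function.
Check: d/dt[\frac{5 \sqrt{2} \sqrt{t^{4} + 6 t^{2} + 12}}{6}] = \frac{5 \sqrt{2} t^{3} + 15 \sqrt{2} t}{3 \sqrt{t^{4} + 6 t^{2} + 12}}, which equals f(t).

An antiderivative is F(t) = \frac{5 \sqrt{2} \sqrt{t^{4} + 6 t^{2} + 12}}{6}.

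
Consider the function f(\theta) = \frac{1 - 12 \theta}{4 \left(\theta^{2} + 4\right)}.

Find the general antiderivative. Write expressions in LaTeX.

An antiderivative F(\theta) passes only if d/d\theta[F] lands on f(\theta) exactly.
Check: d/d\theta[- \frac{3 \log{\left(\theta^{2} + 4 \right)}}{2} + \frac{\operatorname{atan}{\left(\frac{\theta}{2} \right)}}{8}] = \frac{1 - 12 \theta}{4 \theta^{2} + 16}, which equals f(\theta).

F(\theta) = - \frac{3 \log{\left(\theta^{2} + 4 \right)}}{2} + \frac{\operatorname{atan}{\left(\frac{\theta}{2} \right)}}{8} + C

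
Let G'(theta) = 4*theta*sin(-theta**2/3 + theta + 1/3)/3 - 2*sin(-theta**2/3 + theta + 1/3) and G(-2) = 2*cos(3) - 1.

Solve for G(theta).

G(theta) = 2*cos(-theta**2/3 + theta + 1/3) - 1

The substitution u = -theta**2/3 + theta + 1/3 works: G'(theta) is exactly (dG/du)*(du/dtheta) for that inner function.
A general antiderivative is 2*cos(-theta**2/3 + theta + 1/3) + C.
The condition gives C = 2*cos(3) - 1 - (2*cos(3)) = -1.
So G(theta) = 2*cos(-theta**2/3 + theta + 1/3) - 1.
Check: d/dtheta[2*cos(-theta**2/3 + theta + 1/3) - 1] = 4*theta*sin(-theta**2/3 + theta + 1/3)/3 - 2*sin(-theta**2/3 + theta + 1/3) = G'(theta).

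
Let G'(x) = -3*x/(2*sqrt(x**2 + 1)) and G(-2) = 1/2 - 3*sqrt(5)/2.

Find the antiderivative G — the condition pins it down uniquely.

G(x) = 1/2 - 3*sqrt(x**2 + 1)/2

The substitution u = x**2 + 1 works: G'(x) is exactly (dG/du)*(du/dx) for that inner function.
A general antiderivative is -3*sqrt(x**2 + 1)/2 + C.
The condition gives C = 1/2 - 3*sqrt(5)/2 - (-3*sqrt(5)/2) = 1/2.
So G(x) = 1/2 - 3*sqrt(x**2 + 1)/2.
Check: d/dx[1/2 - 3*sqrt(x**2 + 1)/2] = -3*x/(2*sqrt(x**2 + 1)) = G'(x).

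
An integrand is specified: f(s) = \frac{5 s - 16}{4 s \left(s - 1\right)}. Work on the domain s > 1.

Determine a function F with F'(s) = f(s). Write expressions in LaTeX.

An antiderivative is F(s) = 4 \log{\left(s \right)} - \frac{11 \log{\left(s - 1 \right)}}{4}.

The denominator factors as 4 s \left(s - 1\right); partial fractions split f into directly integrable pieces: - \frac{11}{4 \left(s - 1\right)} + \frac{4}{s}.
Check: d/ds[4 \log{\left(s \right)} - \frac{11 \log{\left(s - 1 \right)}}{4}] = \frac{5 s - 16}{4 s^{2} - 4 s}, which equals f(s).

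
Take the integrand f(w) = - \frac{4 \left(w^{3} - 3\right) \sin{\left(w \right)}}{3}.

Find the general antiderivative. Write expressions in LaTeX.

Recover f(w) by differentiating a candidate F(w); any mismatch rules it out.
Check: d/dw[\frac{4 \left(w^{3} \cos{\left(w \right)} - 3 w^{2} \sin{\left(w \right)} - 6 w \cos{\left(w \right)} + 6 \sin{\left(w \right)} - 3 \cos{\left(w \right)}\right)}{3}] = - \frac{4 w^{3} \sin{\left(w \right)}}{3} + 4 \sin{\left(w \right)}, which equals f(w).

F(w) = \frac{4 \left(w^{3} \cos{\left(w \right)} - 3 w^{2} \sin{\left(w \right)} - 6 w \cos{\left(w \right)} + 6 \sin{\left(w \right)} - 3 \cos{\left(w \right)}\right)}{3} + C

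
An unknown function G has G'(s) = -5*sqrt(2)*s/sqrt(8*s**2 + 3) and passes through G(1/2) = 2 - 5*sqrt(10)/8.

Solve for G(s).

G(s) = -(5*sqrt(2)*sqrt(8*s**2 + 3) - 16)/8

The substitution u = 4*s**2 + 3/2 works: G'(s) is exactly (dG/du)*(du/ds) for that inner function.
A general antiderivative is -5*sqrt(4*s**2 + 3/2)/4 + C.
The condition gives C = 2 - 5*sqrt(10)/8 - (-5*sqrt(10)/8) = 2.
So G(s) = -(5*sqrt(2)*sqrt(8*s**2 + 3) - 16)/8.
Check: d/ds[-(5*sqrt(2)*sqrt(8*s**2 + 3) - 16)/8] = -5*sqrt(2)*s/sqrt(8*s**2 + 3) = G'(s).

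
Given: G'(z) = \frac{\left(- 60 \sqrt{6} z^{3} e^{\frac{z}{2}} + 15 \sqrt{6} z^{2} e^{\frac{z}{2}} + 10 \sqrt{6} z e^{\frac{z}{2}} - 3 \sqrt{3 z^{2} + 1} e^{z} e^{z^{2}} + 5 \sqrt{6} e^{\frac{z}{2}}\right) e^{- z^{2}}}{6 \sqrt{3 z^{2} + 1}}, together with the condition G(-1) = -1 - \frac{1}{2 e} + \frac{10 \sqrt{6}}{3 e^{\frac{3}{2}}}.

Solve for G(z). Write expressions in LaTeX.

For G(z) to be correct, d/dz[G] must agree with the stated G'(z) identically.
A general antiderivative is 5 \sqrt{2 z^{2} + \frac{2}{3}} e^{- z^{2} + \frac{z}{2}} - \frac{e^{z}}{2} + C.
The condition gives C = -1 - \frac{1}{2 e} + \frac{10 \sqrt{6}}{3 e^{\frac{3}{2}}} - (- \frac{1}{2 e} + \frac{10 \sqrt{6}}{3 e^{\frac{3}{2}}}) = -1.
So G(z) = \frac{10 \sqrt{6} \sqrt{3 z^{2} + 1} e^{\frac{z}{2}} e^{- z^{2}} - 3 e^{z} - 6}{6}.
Check: d/dz[\frac{10 \sqrt{6} \sqrt{3 z^{2} + 1} e^{\frac{z}{2}} e^{- z^{2}} - 3 e^{z} - 6}{6}] = \frac{\left(- 60 \sqrt{6} z^{3} e^{\frac{z}{2}} + 15 \sqrt{6} z^{2} e^{\frac{z}{2}} + 10 \sqrt{6} z e^{\frac{z}{2}} - 3 \sqrt{3 z^{2} + 1} e^{z} e^{z^{2}} + 5 \sqrt{6} e^{\frac{z}{2}}\right) e^{- z^{2}}}{6 \sqrt{3 z^{2} + 1}} = G'(z).

G(z) = \frac{10 \sqrt{6} \sqrt{3 z^{2} + 1} e^{\frac{z}{2}} e^{- z^{2}} - 3 e^{z} - 6}{6}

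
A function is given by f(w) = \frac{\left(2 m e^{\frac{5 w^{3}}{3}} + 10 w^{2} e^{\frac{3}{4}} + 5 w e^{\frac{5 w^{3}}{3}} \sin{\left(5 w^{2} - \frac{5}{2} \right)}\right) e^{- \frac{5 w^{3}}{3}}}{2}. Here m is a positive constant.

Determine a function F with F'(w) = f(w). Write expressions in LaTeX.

Since d/dw undoes antidifferentiation here, F'(w) = f(w) is required of F(w).
Check: d/dw[\frac{4 m w - \cos{\left(5 w^{2} - \frac{5}{2} \right)} - 4 e^{\frac{3}{4}} e^{- \frac{5 w^{3}}{3}}}{4}] = \frac{\left(2 m e^{\frac{5 w^{3}}{3}} + 10 w^{2} e^{\frac{3}{4}} + 5 w e^{\frac{5 w^{3}}{3}} \sin{\left(5 w^{2} - \frac{5}{2} \right)}\right) e^{- \frac{5 w^{3}}{3}}}{2} = f(w).

An antiderivative is F(w) = \frac{4 m w - \cos{\left(5 w^{2} - \frac{5}{2} \right)} - 4 e^{\frac{3}{4}} e^{- \frac{5 w^{3}}{3}}}{4}.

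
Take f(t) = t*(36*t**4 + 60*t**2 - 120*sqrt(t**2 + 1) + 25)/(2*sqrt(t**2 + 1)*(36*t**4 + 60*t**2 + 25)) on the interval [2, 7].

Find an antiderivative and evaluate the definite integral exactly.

Check any antiderivative F(t) by computing F'(t) and comparing it with f(t).
F(t) = (6*t**2*sqrt(t**2 + 1) + 5*sqrt(t**2 + 1) + 10)/(2*(6*t**2 + 5)) is an antiderivative of f.
Check: d/dt[(6*t**2*sqrt(t**2 + 1) + 5*sqrt(t**2 + 1) + 10)/(2*(6*t**2 + 5))] = (36*t**5 + 60*t**3 - 120*t*sqrt(t**2 + 1) + 25*t)/(72*t**4*sqrt(t**2 + 1) + 120*t**2*sqrt(t**2 + 1) + 50*sqrt(t**2 + 1)), which equals f(t).
F(7) = 5/299 + 5*sqrt(2)/2; F(2) = 5/29 + sqrt(5)/2.
Integral = F(7) - F(2) = -sqrt(5)/2 - 1350/8671 + 5*sqrt(2)/2.

Antiderivative: F(t) = (6*t**2*sqrt(t**2 + 1) + 5*sqrt(t**2 + 1) + 10)/(2*(6*t**2 + 5)); value = -sqrt(5)/2 - 1350/8671 + 5*sqrt(2)/2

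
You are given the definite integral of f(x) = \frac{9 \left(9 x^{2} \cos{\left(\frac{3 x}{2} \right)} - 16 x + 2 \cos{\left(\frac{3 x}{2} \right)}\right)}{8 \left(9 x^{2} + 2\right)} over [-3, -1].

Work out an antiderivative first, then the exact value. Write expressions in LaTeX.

Antiderivative: F(x) = \frac{- 4 \log{\left(3 x^{2} + \frac{2}{3} \right)} + 3 \sin{\left(\frac{3 x}{2} \right)}}{4}; value = - \log{\left(\frac{11}{3} \right)} - \frac{3 \sin{\left(\frac{3}{2} \right)}}{4} + \frac{3 \sin{\left(\frac{9}{2} \right)}}{4} + \log{\left(\frac{83}{3} \right)}

Check any antiderivative F(x) by computing F'(x) and comparing it with f(x).
F(x) = \frac{- 4 \log{\left(3 x^{2} + \frac{2}{3} \right)} + 3 \sin{\left(\frac{3 x}{2} \right)}}{4} is an antiderivative of f.
Check: d/dx[\frac{- 4 \log{\left(3 x^{2} + \frac{2}{3} \right)} + 3 \sin{\left(\frac{3 x}{2} \right)}}{4}] = \frac{81 x^{2} \cos{\left(\frac{3 x}{2} \right)} - 144 x + 18 \cos{\left(\frac{3 x}{2} \right)}}{72 x^{2} + 16}, which equals f(x).
F(-1) = - \log{\left(\frac{11}{3} \right)} - \frac{3 \sin{\left(\frac{3}{2} \right)}}{4}; F(-3) = - \log{\left(\frac{83}{3} \right)} - \frac{3 \sin{\left(\frac{9}{2} \right)}}{4}.
Integral = F(-1) - F(-3) = - \log{\left(\frac{11}{3} \right)} - \frac{3 \sin{\left(\frac{3}{2} \right)}}{4} + \frac{3 \sin{\left(\frac{9}{2} \right)}}{4} + \log{\left(\frac{83}{3} \right)}.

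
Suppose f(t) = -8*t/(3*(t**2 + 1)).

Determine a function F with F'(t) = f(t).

An antiderivative is F(t) = -4*log(t**2 + 1)/3.

A first test for any F(t): its t-derivative must equal f(t) identically.
Check: d/dt[-4*log(t**2 + 1)/3] = -8*t/(3*t**2 + 3), which equals f(t).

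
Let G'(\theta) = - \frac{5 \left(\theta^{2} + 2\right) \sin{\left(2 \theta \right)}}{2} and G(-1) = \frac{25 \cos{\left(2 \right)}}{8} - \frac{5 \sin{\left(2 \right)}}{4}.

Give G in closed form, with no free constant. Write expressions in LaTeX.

G(\theta) = \frac{5 \left(2 \theta^{2} \cos{\left(2 \theta \right)} - 2 \theta \sin{\left(2 \theta \right)} + 3 \cos{\left(2 \theta \right)}\right)}{8}

A first test for any G(\theta): its \theta-derivative must equal the given G'(\theta).
A general antiderivative is \frac{5 \theta^{2} \cos{\left(2 \theta \right)}}{4} - \frac{5 \theta \sin{\left(2 \theta \right)}}{4} + \frac{15 \cos{\left(2 \theta \right)}}{8} + C.
The condition gives C = \frac{25 \cos{\left(2 \right)}}{8} - \frac{5 \sin{\left(2 \right)}}{4} - (\frac{25 \cos{\left(2 \right)}}{8} - \frac{5 \sin{\left(2 \right)}}{4}) = 0.
So G(\theta) = \frac{5 \left(2 \theta^{2} \cos{\left(2 \theta \right)} - 2 \theta \sin{\left(2 \theta \right)} + 3 \cos{\left(2 \theta \right)}\right)}{8}.
Check: d/d\theta[\frac{5 \left(2 \theta^{2} \cos{\left(2 \theta \right)} - 2 \theta \sin{\left(2 \theta \right)} + 3 \cos{\left(2 \theta \right)}\right)}{8}] = - \frac{5 \theta^{2} \sin{\left(2 \theta \right)}}{2} - 5 \sin{\left(2 \theta \right)}, which equals G'(\theta).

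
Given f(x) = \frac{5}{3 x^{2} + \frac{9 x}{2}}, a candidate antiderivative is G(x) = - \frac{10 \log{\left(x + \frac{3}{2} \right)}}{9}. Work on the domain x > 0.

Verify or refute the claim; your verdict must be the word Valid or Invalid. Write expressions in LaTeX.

Invalid: d/dx[G] - f = - \frac{10}{9 x}, which is not 0.

d/dx[G] = - \frac{20}{18 x + 27}
d/dx[G] - f(x) = - \frac{10}{9 x} != 0.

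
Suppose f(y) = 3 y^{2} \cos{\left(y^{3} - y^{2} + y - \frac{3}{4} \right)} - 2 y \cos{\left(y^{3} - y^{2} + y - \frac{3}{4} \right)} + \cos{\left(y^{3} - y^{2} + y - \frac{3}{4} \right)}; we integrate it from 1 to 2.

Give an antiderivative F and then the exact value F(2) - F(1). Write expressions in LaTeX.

The substitution u = y^{3} - y^{2} + y - \frac{3}{4} works: f is exactly (dF/du)*(du/dy) for that inner function.
F(y) = \sin{\left(y^{3} - y^{2} + y - \frac{3}{4} \right)} is an antiderivative of f.
Check: d/dy[\sin{\left(y^{3} - y^{2} + y - \frac{3}{4} \right)}] = 3 y^{2} \cos{\left(y^{3} - y^{2} + y - \frac{3}{4} \right)} - 2 y \cos{\left(y^{3} - y^{2} + y - \frac{3}{4} \right)} + \cos{\left(y^{3} - y^{2} + y - \frac{3}{4} \right)} = f(y).
F(2) = \sin{\left(\frac{21}{4} \right)}; F(1) = \sin{\left(\frac{1}{4} \right)}.
Integral = F(2) - F(1) = \sin{\left(\frac{21}{4} \right)} - \sin{\left(\frac{1}{4} \right)}.

Antiderivative: F(y) = \sin{\left(y^{3} - y^{2} + y - \frac{3}{4} \right)}; value = \sin{\left(\frac{21}{4} \right)} - \sin{\left(\frac{1}{4} \right)}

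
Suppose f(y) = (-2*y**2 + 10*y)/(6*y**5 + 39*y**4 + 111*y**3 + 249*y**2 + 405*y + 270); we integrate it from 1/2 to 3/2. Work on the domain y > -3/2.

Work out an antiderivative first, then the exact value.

Antiderivative: F(y) = -52*log(y + 3/2)/87 + 28*log(y + 2)/27 - 8*log(y + 3)/21 - 160*log(y**2 + 5)/5481 + 38*sqrt(5)*atan(sqrt(5)*y/5)/5481; value = -28*log(5/2)/27 - 52*log(3)/87 - 8*log(9/2)/21 - 160*log(29/4)/5481 - 38*sqrt(5)*atan(sqrt(5)/10)/5481 + 38*sqrt(5)*atan(3*sqrt(5)/10)/5481 + 160*log(21/4)/5481 + 52*log(2)/87 + 268*log(7/2)/189

Factor the denominator (3*(y + 2)*(y + 3)*(2*y + 3)*(y**2 + 5)) and decompose: f = -10*(32*y - 19)/(5481*(y**2 + 5)) - 104/(87*(2*y + 3)) - 8/(21*(y + 3)) + 28/(27*(y + 2)); each piece integrates to a log, atan, or power term.
F(y) = -52*log(y + 3/2)/87 + 28*log(y + 2)/27 - 8*log(y + 3)/21 - 160*log(y**2 + 5)/5481 + 38*sqrt(5)*atan(sqrt(5)*y/5)/5481 is an antiderivative of f.
Check: d/dy[-52*log(y + 3/2)/87 + 28*log(y + 2)/27 - 8*log(y + 3)/21 - 160*log(y**2 + 5)/5481 + 38*sqrt(5)*atan(sqrt(5)*y/5)/5481] = (-2*y**2 + 10*y)/(6*y**5 + 39*y**4 + 111*y**3 + 249*y**2 + 405*y + 270) = f(y).
F(3/2) = -52*log(3)/87 - 8*log(9/2)/21 - 160*log(29/4)/5481 + 38*sqrt(5)*atan(3*sqrt(5)/10)/5481 + 28*log(7/2)/27; F(1/2) = -8*log(7/2)/21 - 52*log(2)/87 - 160*log(21/4)/5481 + 38*sqrt(5)*atan(sqrt(5)/10)/5481 + 28*log(5/2)/27.
Integral = F(3/2) - F(1/2) = -28*log(5/2)/27 - 52*log(3)/87 - 8*log(9/2)/21 - 160*log(29/4)/5481 - 38*sqrt(5)*atan(sqrt(5)/10)/5481 + 38*sqrt(5)*atan(3*sqrt(5)/10)/5481 + 160*log(21/4)/5481 + 52*log(2)/87 + 268*log(7/2)/189.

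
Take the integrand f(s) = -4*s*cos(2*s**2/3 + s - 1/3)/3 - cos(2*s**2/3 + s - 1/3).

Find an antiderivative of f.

An antiderivative is F(s) = -sin(2*s**2/3 + s - 1/3).

The substitution u = 2*s**2/3 + s - 1/3 works: f is exactly (dF/du)*(du/ds) for that inner function.
Check: d/ds[-sin(2*s**2/3 + s - 1/3)] = -4*s*cos(2*s**2/3 + s - 1/3)/3 - cos(2*s**2/3 + s - 1/3) = f(s).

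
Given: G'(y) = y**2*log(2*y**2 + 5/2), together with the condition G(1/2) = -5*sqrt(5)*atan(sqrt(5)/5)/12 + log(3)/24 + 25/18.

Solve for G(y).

G(y) = (12*y**3*log(2*y**2 + 5/2) - 8*y**3 + 30*y - 15*sqrt(5)*atan(2*sqrt(5)*y/5) + 36)/36

A candidate passes only if d/dy[G] lands on the given G'(y) exactly.
A general antiderivative is y**3*log(2*y**2 + 5/2)/3 - 2*y**3/9 + 5*y/6 - 5*sqrt(5)*atan(2*sqrt(5)*y/5)/12 + C.
The condition gives C = -5*sqrt(5)*atan(sqrt(5)/5)/12 + log(3)/24 + 25/18 - (-5*sqrt(5)*atan(sqrt(5)/5)/12 + log(3)/24 + 7/18) = 1.
So G(y) = (12*y**3*log(2*y**2 + 5/2) - 8*y**3 + 30*y - 15*sqrt(5)*atan(2*sqrt(5)*y/5) + 36)/36.
Check: d/dy[(12*y**3*log(2*y**2 + 5/2) - 8*y**3 + 30*y - 15*sqrt(5)*atan(2*sqrt(5)*y/5) + 36)/36] = y**2*log(2*y**2 + 5/2) = G'(y).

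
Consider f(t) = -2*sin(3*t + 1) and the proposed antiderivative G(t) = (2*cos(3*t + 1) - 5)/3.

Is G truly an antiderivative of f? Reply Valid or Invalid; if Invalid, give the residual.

d/dt[G] = -2*sin(3*t + 1)
This equals f(t) exactly, so the claim holds.

Valid - the claim checks out under differentiation.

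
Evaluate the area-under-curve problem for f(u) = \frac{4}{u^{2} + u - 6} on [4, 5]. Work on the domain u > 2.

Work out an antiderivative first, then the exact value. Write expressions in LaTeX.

Antiderivative: F(u) = \frac{4 \log{\left(u - 2 \right)}}{5} - \frac{4 \log{\left(u + 3 \right)}}{5}; value = - \frac{4 \log{\left(8 \right)}}{5} - \frac{4 \log{\left(2 \right)}}{5} + \frac{4 \log{\left(3 \right)}}{5} + \frac{4 \log{\left(7 \right)}}{5}

Factor the denominator (\left(u - 2\right) \left(u + 3\right)) and decompose: f = - \frac{4}{5 \left(u + 3\right)} + \frac{4}{5 \left(u - 2\right)}; each piece integrates to a log, atan, or power term.
F(u) = \frac{4 \log{\left(u - 2 \right)}}{5} - \frac{4 \log{\left(u + 3 \right)}}{5} is an antiderivative of f.
Check: d/du[\frac{4 \log{\left(u - 2 \right)}}{5} - \frac{4 \log{\left(u + 3 \right)}}{5}] = \frac{4}{u^{2} + u - 6} = f(u).
F(5) = - \frac{4 \log{\left(8 \right)}}{5} + \frac{4 \log{\left(3 \right)}}{5}; F(4) = - \frac{4 \log{\left(7 \right)}}{5} + \frac{4 \log{\left(2 \right)}}{5}.
Integral = F(5) - F(4) = - \frac{4 \log{\left(8 \right)}}{5} - \frac{4 \log{\left(2 \right)}}{5} + \frac{4 \log{\left(3 \right)}}{5} + \frac{4 \log{\left(7 \right)}}{5}.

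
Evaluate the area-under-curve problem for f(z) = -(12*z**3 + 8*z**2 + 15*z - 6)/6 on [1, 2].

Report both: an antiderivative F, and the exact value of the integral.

A first test for any F(z): its z-derivative must equal f(z) identically.
F(z) = -z**4/2 - 4*z**3/9 - 5*z**2/4 + z is an antiderivative of f.
Check: d/dz[-z**4/2 - 4*z**3/9 - 5*z**2/4 + z] = -2*z**3 - 4*z**2/3 - 5*z/2 + 1, which equals f(z).
F(2) = -131/9; F(1) = -43/36.
Integral = F(2) - F(1) = -481/36.

Antiderivative: F(z) = -z**4/2 - 4*z**3/9 - 5*z**2/4 + z; value = -481/36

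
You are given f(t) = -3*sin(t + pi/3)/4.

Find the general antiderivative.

For F(t) to be correct the identity F'(t) - f(t) = 0 must hold.
Check: d/dt[3*cos(t + pi/3)/4] = -3*sin(t + pi/3)/4 = f(t).

F(t) = 3*cos(t + pi/3)/4 + C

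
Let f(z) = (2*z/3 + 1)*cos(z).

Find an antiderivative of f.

For F(z) to be correct the identity F'(z) - f(z) = 0 must hold.
Check: d/dz[2*z*sin(z)/3 + sin(z) + 2*cos(z)/3] = 2*z*cos(z)/3 + cos(z), which equals f(z).

An antiderivative is F(z) = 2*z*sin(z)/3 + sin(z) + 2*cos(z)/3.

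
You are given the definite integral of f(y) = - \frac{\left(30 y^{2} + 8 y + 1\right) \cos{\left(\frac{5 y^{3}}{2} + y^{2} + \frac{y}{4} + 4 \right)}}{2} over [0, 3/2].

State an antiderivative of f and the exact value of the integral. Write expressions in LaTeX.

Antiderivative: F(y) = - 2 \sin{\left(\frac{5 y^{3}}{2} + y^{2} + \frac{y}{4} + 4 \right)}; value = 2 \sin{\left(4 \right)} - 2 \sin{\left(\frac{241}{16} \right)}

f matches the chain-rule pattern g'(h)*h' with inner function h(y) = \frac{5 y^{3}}{2} + y^{2} + \frac{y}{4} + 4; substituting u = h(y) collapses the integral.
F(y) = - 2 \sin{\left(\frac{5 y^{3}}{2} + y^{2} + \frac{y}{4} + 4 \right)} is an antiderivative of f.
Check: d/dy[- 2 \sin{\left(\frac{5 y^{3}}{2} + y^{2} + \frac{y}{4} + 4 \right)}] = - 15 y^{2} \cos{\left(\frac{5 y^{3}}{2} + y^{2} + \frac{y}{4} + 4 \right)} - 4 y \cos{\left(\frac{5 y^{3}}{2} + y^{2} + \frac{y}{4} + 4 \right)} - \frac{\cos{\left(\frac{5 y^{3}}{2} + y^{2} + \frac{y}{4} + 4 \right)}}{2}, which equals f(y).
F(3/2) = - 2 \sin{\left(\frac{241}{16} \right)}; F(0) = - 2 \sin{\left(4 \right)}.
Integral = F(3/2) - F(0) = 2 \sin{\left(4 \right)} - 2 \sin{\left(\frac{241}{16} \right)}.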